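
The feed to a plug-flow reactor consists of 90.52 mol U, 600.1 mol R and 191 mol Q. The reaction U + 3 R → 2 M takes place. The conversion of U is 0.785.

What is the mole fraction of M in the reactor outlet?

0.192

U reacted = 0.785 × 90.52 = 71.06 mol; ν_U = −1, so ξ = 71.06/1 = 71.06 mol.
Outlet amounts (n = n₀ + ν ξ):
  U: 90.52 − 1(71.06) = 19.46
  R: 600.1 − 3(71.06) = 386.9
  M: 0 + 2(71.06) = 142.1
  Q: 191 (inert)
Total out = 739.5 mol; y_M = 142.1 / 739.5 = 0.1922.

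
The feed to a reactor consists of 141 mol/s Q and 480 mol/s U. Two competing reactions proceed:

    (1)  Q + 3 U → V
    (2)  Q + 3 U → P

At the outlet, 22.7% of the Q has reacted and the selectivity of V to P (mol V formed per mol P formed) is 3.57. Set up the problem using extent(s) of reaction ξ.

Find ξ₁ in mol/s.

Conversion of Q: Q consumed = 0.227 × 141 = 32.01 mol/s = 1ξ₁ + 1ξ₂.
Selectivity: 1ξ₁ / (1ξ₂) = 3.57 → ξ₁ = 3.57 ξ₂.
Substitute: (1·3.57 + 1) ξ₂ = 32.01 → ξ₂ = 7.004 mol/s, ξ₁ = 25 mol/s.
Outlet amounts (n = n₀ + Σ ν·ξ):
  Q: 141 − 1(25) − 1(7.004) = 109
  U: 480 − 3(25) − 3(7.004) = 384
  V: 0 + 1(25) = 25
  P: 0 + 1(7.004) = 7.004

ξ₁ = 25 mol/s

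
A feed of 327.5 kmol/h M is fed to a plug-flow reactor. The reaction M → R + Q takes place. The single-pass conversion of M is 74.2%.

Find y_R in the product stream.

0.426

M reacted = 0.742 × 327.5 = 243 kmol/h; ν_M = −1, so ξ = 243/1 = 243 kmol/h.
Outlet amounts (n = n₀ + ν ξ):
  M: 327.5 − 1(243) = 84.5
  R: 0 + 1(243) = 243
  Q: 0 + 1(243) = 243
Total out = 570.5 kmol/h; y_R = 243 / 570.5 = 0.4259.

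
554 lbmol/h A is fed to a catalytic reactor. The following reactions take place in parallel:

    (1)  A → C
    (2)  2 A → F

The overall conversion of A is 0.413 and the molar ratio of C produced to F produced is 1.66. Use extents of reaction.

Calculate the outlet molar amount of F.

62.5 lbmol/h

Conversion of A: A consumed = 0.413 × 554 = 228.8 lbmol/h = 1ξ₁ + 2ξ₂.
Selectivity: 1ξ₁ / (1ξ₂) = 1.66 → ξ₁ = 1.66 ξ₂.
Substitute: (1·1.66 + 2) ξ₂ = 228.8 → ξ₂ = 62.51 lbmol/h, ξ₁ = 103.8 lbmol/h.
Outlet amounts (n = n₀ + Σ ν·ξ):
  A: 554 − 1(103.8) − 2(62.51) = 325.2
  C: 0 + 1(103.8) = 103.8
  F: 0 + 1(62.51) = 62.51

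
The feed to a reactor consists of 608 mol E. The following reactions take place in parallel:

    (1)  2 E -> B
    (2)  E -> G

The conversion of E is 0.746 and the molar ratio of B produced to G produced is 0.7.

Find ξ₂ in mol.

ξ₂ = 189 mol

Conversion of E: E consumed = 0.746 × 608 = 453.6 mol = 2ξ₁ + 1ξ₂.
Selectivity: 1ξ₁ / (1ξ₂) = 0.7 → ξ₁ = 0.7 ξ₂.
Substitute: (2·0.7 + 1) ξ₂ = 453.6 → ξ₂ = 189 mol, ξ₁ = 132.3 mol.
Outlet amounts (n = n₀ + Σ ν·ξ):
  E: 608 − 2(132.3) − 1(189) = 154.4
  B: 0 + 1(132.3) = 132.3
  G: 0 + 1(189) = 189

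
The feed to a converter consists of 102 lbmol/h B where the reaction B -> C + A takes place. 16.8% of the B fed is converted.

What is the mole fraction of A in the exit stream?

B reacted = 0.168 × 102 = 17.14 lbmol/h; ν_B = −1, so ξ = 17.14/1 = 17.14 lbmol/h.
Outlet amounts (n = n₀ + ν ξ):
  B: 102 − 1(17.14) = 84.86
  C: 0 + 1(17.14) = 17.14
  A: 0 + 1(17.14) = 17.14
Total out = 119.1 lbmol/h; y_A = 17.14 / 119.1 = 0.1438.

0.144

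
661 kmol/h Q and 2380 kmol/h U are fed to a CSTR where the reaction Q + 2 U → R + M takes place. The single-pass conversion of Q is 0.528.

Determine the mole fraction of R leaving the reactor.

0.13

Q reacted = 0.528 × 661 = 349 kmol/h; ν_Q = −1, so ξ = 349/1 = 349 kmol/h.
Outlet amounts (n = n₀ + ν ξ):
  Q: 661 − 1(349) = 312
  U: 2380 − 2(349) = 1682
  R: 0 + 1(349) = 349
  M: 0 + 1(349) = 349
Total out = 2692 kmol/h; y_R = 349 / 2692 = 0.1296.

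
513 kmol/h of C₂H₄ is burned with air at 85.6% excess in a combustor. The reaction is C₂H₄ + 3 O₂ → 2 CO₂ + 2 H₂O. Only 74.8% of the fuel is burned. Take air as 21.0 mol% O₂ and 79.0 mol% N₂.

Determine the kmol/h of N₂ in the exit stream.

Stoichiometric O₂ = 3 × 513 = 1539 kmol/h; O₂ fed = 1539 × 1.856 = 2856 kmol/h.
N₂ fed = 2856 × 79/21 = 10750 kmol/h.
Fuel reacted = 0.748 × 513 → ξ = 383.7 kmol/h.
Outlet (n = n₀ + ν ξ):
  C₂H₄: 513 − 1(383.7) = 129.3
  O₂: 2856 − 3(383.7) = 1705
  N₂: 10750 (inert)
  CO₂: 0 + 2(383.7) = 767.4
  H₂O: 0 + 2(383.7) = 767.4

10700 kmol/h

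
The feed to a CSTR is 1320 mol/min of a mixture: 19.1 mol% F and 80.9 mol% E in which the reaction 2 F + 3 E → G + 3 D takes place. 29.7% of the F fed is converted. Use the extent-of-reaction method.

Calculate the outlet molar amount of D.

112 mol/min

F reacted = 0.297 × 252.1 = 74.88 mol/min; ν_F = −2, so ξ = 74.88/2 = 37.44 mol/min.
Outlet amounts (n = n₀ + ν ξ):
  F: 252.1 − 2(37.44) = 177.2
  E: 1068 − 3(37.44) = 955.6
  G: 0 + 1(37.44) = 37.44
  D: 0 + 3(37.44) = 112.3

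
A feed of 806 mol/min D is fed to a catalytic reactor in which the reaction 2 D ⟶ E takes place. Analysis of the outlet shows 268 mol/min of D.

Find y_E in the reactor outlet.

For D: n = n₀ − 2ξ → 268 = 806 − 2ξ, giving ξ = 269 mol/min.
Outlet amounts (n = n₀ + ν ξ):
  D: 806 − 2(269) = 268
  E: 0 + 1(269) = 269
Total out = 537 mol/min; y_E = 269 / 537 = 0.5009.

0.501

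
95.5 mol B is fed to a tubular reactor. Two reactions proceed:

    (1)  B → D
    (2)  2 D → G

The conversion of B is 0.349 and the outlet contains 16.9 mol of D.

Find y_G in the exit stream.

Conversion of B: B consumed = 1ξ₁ = 0.349 × 95.5 → ξ₁ = 33.33 mol.
D balance: n_D = 0 + 1ξ₁ − 2ξ₂ = 16.9 → ξ₂ = (1·33.33 − 16.9)/2 = 8.215 mol.
Outlet amounts (n = n₀ + Σ ν·ξ):
  B: 95.5 − 1(33.33) = 62.17
  D: 0 + 1(33.33) − 2(8.215) = 16.9
  G: 0 + 1(8.215) = 8.215
Total out = 87.29 mol; y_G = 8.215 / 87.29 = 0.09411.

0.0941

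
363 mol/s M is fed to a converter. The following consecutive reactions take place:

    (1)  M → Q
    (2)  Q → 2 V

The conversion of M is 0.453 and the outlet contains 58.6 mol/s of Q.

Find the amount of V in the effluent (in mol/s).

212 mol/s

Conversion of M: M consumed = 1ξ₁ = 0.453 × 363 → ξ₁ = 164.4 mol/s.
Q balance: n_Q = 0 + 1ξ₁ − 1ξ₂ = 58.6 → ξ₂ = (1·164.4 − 58.6)/1 = 105.8 mol/s.
Outlet amounts (n = n₀ + Σ ν·ξ):
  M: 363 − 1(164.4) = 198.6
  Q: 0 + 1(164.4) − 1(105.8) = 58.6
  V: 0 + 2(105.8) = 211.7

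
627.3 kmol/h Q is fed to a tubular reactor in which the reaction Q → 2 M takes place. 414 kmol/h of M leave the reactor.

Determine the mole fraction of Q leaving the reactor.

0.504

For M: n = n₀ + 2ξ → 414 = 0 + 2ξ, giving ξ = 207 kmol/h.
Outlet amounts (n = n₀ + ν ξ):
  Q: 627.3 − 1(207) = 420.3
  M: 0 + 2(207) = 414
Total out = 834.3 kmol/h; y_Q = 420.3 / 834.3 = 0.5038.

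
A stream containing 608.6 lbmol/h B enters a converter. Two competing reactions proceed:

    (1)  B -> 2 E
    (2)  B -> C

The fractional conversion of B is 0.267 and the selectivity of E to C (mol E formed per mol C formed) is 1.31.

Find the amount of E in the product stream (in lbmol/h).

Conversion of B: B consumed = 0.267 × 608.6 = 162.5 lbmol/h = 1ξ₁ + 1ξ₂.
Selectivity: 2ξ₁ / (1ξ₂) = 1.31 → ξ₁ = 0.655 ξ₂.
Substitute: (1·0.655 + 1) ξ₂ = 162.5 → ξ₂ = 98.19 lbmol/h, ξ₁ = 64.31 lbmol/h.
Outlet amounts (n = n₀ + Σ ν·ξ):
  B: 608.6 − 1(64.31) − 1(98.19) = 446.1
  E: 0 + 2(64.31) = 128.6
  C: 0 + 1(98.19) = 98.19

129 lbmol/h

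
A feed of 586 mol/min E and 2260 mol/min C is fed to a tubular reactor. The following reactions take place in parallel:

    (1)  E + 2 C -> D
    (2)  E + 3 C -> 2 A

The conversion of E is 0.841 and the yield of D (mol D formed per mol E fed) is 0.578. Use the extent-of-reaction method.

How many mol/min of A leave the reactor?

Yield of D: 1ξ₁ / 586 = 0.578 → ξ₁ = 338.7 mol/min.
Conversion of E: 1ξ₁ + 1ξ₂ = 0.841 × 586 = 492.8 → ξ₂ = 154.1 mol/min.
Outlet amounts (n = n₀ + Σ ν·ξ):
  E: 586 − 1(338.7) − 1(154.1) = 93.17
  C: 2260 − 2(338.7) − 3(154.1) = 1120
  D: 0 + 1(338.7) = 338.7
  A: 0 + 2(154.1) = 308.2

308 mol/min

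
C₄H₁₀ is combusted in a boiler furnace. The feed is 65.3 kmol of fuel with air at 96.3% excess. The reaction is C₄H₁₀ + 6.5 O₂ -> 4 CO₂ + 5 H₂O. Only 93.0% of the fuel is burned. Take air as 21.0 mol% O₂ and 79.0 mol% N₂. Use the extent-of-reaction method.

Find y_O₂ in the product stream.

Stoichiometric O₂ = 6.5 × 65.3 = 424.4 kmol; O₂ fed = 424.4 × 1.963 = 833.2 kmol.
N₂ fed = 833.2 × 79/21 = 3134 kmol.
Fuel reacted = 0.93 × 65.3 → ξ = 60.73 kmol.
Outlet (n = n₀ + ν ξ):
  C₄H₁₀: 65.3 − 1(60.73) = 4.571
  O₂: 833.2 − 6.5(60.73) = 438.5
  N₂: 3134 (inert)
  CO₂: 0 + 4(60.73) = 242.9
  H₂O: 0 + 5(60.73) = 303.6
Total out = 4124 kmol; y_O₂ = 438.5 / 4124 = 0.1063.

0.106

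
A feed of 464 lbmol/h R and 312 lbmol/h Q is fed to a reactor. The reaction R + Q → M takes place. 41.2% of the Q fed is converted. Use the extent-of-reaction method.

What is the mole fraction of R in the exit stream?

0.518

Q reacted = 0.412 × 312 = 128.5 lbmol/h; ν_Q = −1, so ξ = 128.5/1 = 128.5 lbmol/h.
Outlet amounts (n = n₀ + ν ξ):
  R: 464 − 1(128.5) = 335.5
  Q: 312 − 1(128.5) = 183.5
  M: 0 + 1(128.5) = 128.5
Total out = 647.5 lbmol/h; y_R = 335.5 / 647.5 = 0.5181.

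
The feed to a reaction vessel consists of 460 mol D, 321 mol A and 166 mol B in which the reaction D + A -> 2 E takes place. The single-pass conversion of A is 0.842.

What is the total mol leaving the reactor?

947 mol

A reacted = 0.842 × 321 = 270.3 mol; ν_A = −1, so ξ = 270.3/1 = 270.3 mol.
Outlet amounts (n = n₀ + ν ξ):
  D: 460 − 1(270.3) = 189.7
  A: 321 − 1(270.3) = 50.72
  E: 0 + 2(270.3) = 540.6
  B: 166 (inert)
Total out = 189.7 + 50.72 + 540.6 + 166 = 947 mol.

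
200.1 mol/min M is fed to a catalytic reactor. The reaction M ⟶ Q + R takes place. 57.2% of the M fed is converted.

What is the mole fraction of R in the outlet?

0.364

M reacted = 0.572 × 200.1 = 114.5 mol/min; ν_M = −1, so ξ = 114.5/1 = 114.5 mol/min.
Outlet amounts (n = n₀ + ν ξ):
  M: 200.1 − 1(114.5) = 85.64
  Q: 0 + 1(114.5) = 114.5
  R: 0 + 1(114.5) = 114.5
Total out = 314.6 mol/min; y_R = 114.5 / 314.6 = 0.3639.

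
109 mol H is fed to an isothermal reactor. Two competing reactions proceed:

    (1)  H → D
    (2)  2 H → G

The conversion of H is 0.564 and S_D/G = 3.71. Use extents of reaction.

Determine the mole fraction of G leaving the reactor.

0.11

Conversion of H: H consumed = 0.564 × 109 = 61.48 mol = 1ξ₁ + 2ξ₂.
Selectivity: 1ξ₁ / (1ξ₂) = 3.71 → ξ₁ = 3.71 ξ₂.
Substitute: (1·3.71 + 2) ξ₂ = 61.48 → ξ₂ = 10.77 mol, ξ₁ = 39.94 mol.
Outlet amounts (n = n₀ + Σ ν·ξ):
  H: 109 − 1(39.94) − 2(10.77) = 47.52
  D: 0 + 1(39.94) = 39.94
  G: 0 + 1(10.77) = 10.77
Total out = 98.23 mol; y_G = 10.77 / 98.23 = 0.1096.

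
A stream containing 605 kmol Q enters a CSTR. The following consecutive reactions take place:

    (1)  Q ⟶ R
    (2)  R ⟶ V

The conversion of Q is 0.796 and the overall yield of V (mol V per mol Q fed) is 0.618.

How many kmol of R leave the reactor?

108 kmol

Conversion of Q: Q consumed = 1ξ₁ = 0.796 × 605 → ξ₁ = 481.6 kmol.
Yield of V: 1ξ₂ / 605 = 0.618 → ξ₂ = 373.9 kmol.
Outlet amounts (n = n₀ + Σ ν·ξ):
  Q: 605 − 1(481.6) = 123.4
  R: 0 + 1(481.6) − 1(373.9) = 107.7
  V: 0 + 1(373.9) = 373.9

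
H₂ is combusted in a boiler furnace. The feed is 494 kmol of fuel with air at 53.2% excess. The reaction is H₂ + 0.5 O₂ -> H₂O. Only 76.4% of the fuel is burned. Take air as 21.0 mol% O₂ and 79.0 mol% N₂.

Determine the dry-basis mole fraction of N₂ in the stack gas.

0.823

Stoichiometric O₂ = 0.5 × 494 = 247 kmol; O₂ fed = 247 × 1.532 = 378.4 kmol.
N₂ fed = 378.4 × 79/21 = 1424 kmol.
Fuel reacted = 0.764 × 494 → ξ = 377.4 kmol.
Outlet (n = n₀ + ν ξ):
  H₂: 494 − 1(377.4) = 116.6
  O₂: 378.4 − 0.5(377.4) = 189.7
  N₂: 1424 (inert)
  H₂O: 0 + 1(377.4) = 377.4
Dry total = 1730 kmol; y_N₂ (dry) = 1424 / 1730 = 0.8229.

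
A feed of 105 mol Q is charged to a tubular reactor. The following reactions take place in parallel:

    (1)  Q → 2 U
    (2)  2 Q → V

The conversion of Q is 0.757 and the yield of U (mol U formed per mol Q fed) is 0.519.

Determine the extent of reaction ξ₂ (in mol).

ξ₂ = 26.1 mol

Yield of U: 2ξ₁ / 105 = 0.519 → ξ₁ = 27.25 mol.
Conversion of Q: 1ξ₁ + 2ξ₂ = 0.757 × 105 = 79.48 → ξ₂ = 26.12 mol.
Outlet amounts (n = n₀ + Σ ν·ξ):
  Q: 105 − 1(27.25) − 2(26.12) = 25.52
  U: 0 + 2(27.25) = 54.5
  V: 0 + 1(26.12) = 26.12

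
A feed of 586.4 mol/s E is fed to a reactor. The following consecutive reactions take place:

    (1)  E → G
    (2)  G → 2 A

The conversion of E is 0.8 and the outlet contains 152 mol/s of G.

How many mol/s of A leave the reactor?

Conversion of E: E consumed = 1ξ₁ = 0.8 × 586.4 → ξ₁ = 469.1 mol/s.
G balance: n_G = 0 + 1ξ₁ − 1ξ₂ = 152 → ξ₂ = (1·469.1 − 152)/1 = 317.1 mol/s.
Outlet amounts (n = n₀ + Σ ν·ξ):
  E: 586.4 − 1(469.1) = 117.3
  G: 0 + 1(469.1) − 1(317.1) = 152
  A: 0 + 2(317.1) = 634.2

634 mol/s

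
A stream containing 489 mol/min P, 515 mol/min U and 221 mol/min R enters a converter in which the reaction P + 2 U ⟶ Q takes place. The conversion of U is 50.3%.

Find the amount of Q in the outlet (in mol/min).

U reacted = 0.503 × 515 = 259 mol/min; ν_U = −2, so ξ = 259/2 = 129.5 mol/min.
Outlet amounts (n = n₀ + ν ξ):
  P: 489 − 1(129.5) = 359.5
  U: 515 − 2(129.5) = 256
  Q: 0 + 1(129.5) = 129.5
  R: 221 (inert)

130 mol/min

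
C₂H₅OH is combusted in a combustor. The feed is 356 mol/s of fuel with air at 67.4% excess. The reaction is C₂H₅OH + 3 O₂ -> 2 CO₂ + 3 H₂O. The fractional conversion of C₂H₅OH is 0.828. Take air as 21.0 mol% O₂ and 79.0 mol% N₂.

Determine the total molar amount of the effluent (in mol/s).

9160 mol/s

Stoichiometric O₂ = 3 × 356 = 1068 mol/s; O₂ fed = 1068 × 1.674 = 1788 mol/s.
N₂ fed = 1788 × 79/21 = 6726 mol/s.
Fuel reacted = 0.828 × 356 → ξ = 294.8 mol/s.
Outlet (n = n₀ + ν ξ):
  C₂H₅OH: 356 − 1(294.8) = 61.23
  O₂: 1788 − 3(294.8) = 903.5
  N₂: 6726 (inert)
  CO₂: 0 + 2(294.8) = 589.5
  H₂O: 0 + 3(294.8) = 884.3
Total out = 61.23 + 903.5 + 6726 + 589.5 + 884.3 = 9164 mol/s.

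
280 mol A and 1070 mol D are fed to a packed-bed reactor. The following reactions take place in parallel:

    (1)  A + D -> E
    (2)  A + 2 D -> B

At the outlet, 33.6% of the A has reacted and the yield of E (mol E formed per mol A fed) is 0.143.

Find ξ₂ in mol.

Yield of E: 1ξ₁ / 280 = 0.143 → ξ₁ = 40.04 mol.
Conversion of A: 1ξ₁ + 1ξ₂ = 0.336 × 280 = 94.08 → ξ₂ = 54.04 mol.
Outlet amounts (n = n₀ + Σ ν·ξ):
  A: 280 − 1(40.04) − 1(54.04) = 185.9
  D: 1070 − 1(40.04) − 2(54.04) = 921.9
  E: 0 + 1(40.04) = 40.04
  B: 0 + 1(54.04) = 54.04

ξ₂ = 54 mol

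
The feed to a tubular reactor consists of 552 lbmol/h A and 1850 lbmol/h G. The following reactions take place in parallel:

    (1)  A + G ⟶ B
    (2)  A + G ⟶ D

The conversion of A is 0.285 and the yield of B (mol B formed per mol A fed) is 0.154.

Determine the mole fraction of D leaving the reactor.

0.0322

Yield of B: 1ξ₁ / 552 = 0.154 → ξ₁ = 85.01 lbmol/h.
Conversion of A: 1ξ₁ + 1ξ₂ = 0.285 × 552 = 157.3 → ξ₂ = 72.31 lbmol/h.
Outlet amounts (n = n₀ + Σ ν·ξ):
  A: 552 − 1(85.01) − 1(72.31) = 394.7
  G: 1850 − 1(85.01) − 1(72.31) = 1693
  B: 0 + 1(85.01) = 85.01
  D: 0 + 1(72.31) = 72.31
Total out = 2245 lbmol/h; y_D = 72.31 / 2245 = 0.03221.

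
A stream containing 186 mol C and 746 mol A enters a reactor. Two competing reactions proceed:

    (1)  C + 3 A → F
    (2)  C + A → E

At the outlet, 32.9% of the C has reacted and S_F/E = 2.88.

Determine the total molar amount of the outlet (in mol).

Conversion of C: C consumed = 0.329 × 186 = 61.19 mol = 1ξ₁ + 1ξ₂.
Selectivity: 1ξ₁ / (1ξ₂) = 2.88 → ξ₁ = 2.88 ξ₂.
Substitute: (1·2.88 + 1) ξ₂ = 61.19 → ξ₂ = 15.77 mol, ξ₁ = 45.42 mol.
Outlet amounts (n = n₀ + Σ ν·ξ):
  C: 186 − 1(45.42) − 1(15.77) = 124.8
  A: 746 − 3(45.42) − 1(15.77) = 594
  F: 0 + 1(45.42) = 45.42
  E: 0 + 1(15.77) = 15.77
Total out = 124.8 + 594 + 45.42 + 15.77 = 780 mol.

780 mol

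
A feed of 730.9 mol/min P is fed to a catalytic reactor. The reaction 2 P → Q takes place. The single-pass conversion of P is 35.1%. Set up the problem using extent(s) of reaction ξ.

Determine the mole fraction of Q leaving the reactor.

P reacted = 0.351 × 730.9 = 256.5 mol/min; ν_P = −2, so ξ = 256.5/2 = 128.3 mol/min.
Outlet amounts (n = n₀ + ν ξ):
  P: 730.9 − 2(128.3) = 474.4
  Q: 0 + 1(128.3) = 128.3
Total out = 602.6 mol/min; y_Q = 128.3 / 602.6 = 0.2129.

0.213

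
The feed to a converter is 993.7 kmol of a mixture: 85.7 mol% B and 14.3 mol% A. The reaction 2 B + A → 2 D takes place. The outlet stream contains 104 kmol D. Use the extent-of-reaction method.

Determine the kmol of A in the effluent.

90.1 kmol

For D: n = n₀ + 2ξ → 104 = 0 + 2ξ, giving ξ = 52 kmol.
Outlet amounts (n = n₀ + ν ξ):
  B: 851.6 − 2(52) = 747.6
  A: 142.1 − 1(52) = 90.1
  D: 0 + 2(52) = 104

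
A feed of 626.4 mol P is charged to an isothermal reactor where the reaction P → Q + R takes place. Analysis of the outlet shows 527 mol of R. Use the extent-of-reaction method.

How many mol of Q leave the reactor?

527 mol

For R: n = n₀ + 1ξ → 527 = 0 + 1ξ, giving ξ = 527 mol.
Outlet amounts (n = n₀ + ν ξ):
  P: 626.4 − 1(527) = 99.4
  Q: 0 + 1(527) = 527
  R: 0 + 1(527) = 527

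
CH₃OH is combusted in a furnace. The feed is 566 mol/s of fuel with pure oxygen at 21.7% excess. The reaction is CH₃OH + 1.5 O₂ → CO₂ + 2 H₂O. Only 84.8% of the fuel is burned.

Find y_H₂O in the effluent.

0.522

Stoichiometric O₂ = 1.5 × 566 = 849 mol/s; O₂ fed = 849 × 1.217 = 1033 mol/s.
Fuel reacted = 0.848 × 566 → ξ = 480 mol/s.
Outlet (n = n₀ + ν ξ):
  CH₃OH: 566 − 1(480) = 86.03
  O₂: 1033 − 1.5(480) = 313.3
  CO₂: 0 + 1(480) = 480
  H₂O: 0 + 2(480) = 959.9
Total out = 1839 mol/s; y_H₂O = 959.9 / 1839 = 0.5219.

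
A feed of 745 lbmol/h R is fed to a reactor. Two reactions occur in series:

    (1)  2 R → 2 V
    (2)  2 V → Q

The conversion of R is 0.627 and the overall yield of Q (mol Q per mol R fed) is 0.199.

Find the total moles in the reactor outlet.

597 lbmol/h

Conversion of R: R consumed = 2ξ₁ = 0.627 × 745 → ξ₁ = 233.6 lbmol/h.
Yield of Q: 1ξ₂ / 745 = 0.199 → ξ₂ = 148.3 lbmol/h.
Outlet amounts (n = n₀ + Σ ν·ξ):
  R: 745 − 2(233.6) = 277.9
  V: 0 + 2(233.6) − 2(148.3) = 170.6
  Q: 0 + 1(148.3) = 148.3
Total out = 277.9 + 170.6 + 148.3 = 596.7 lbmol/h.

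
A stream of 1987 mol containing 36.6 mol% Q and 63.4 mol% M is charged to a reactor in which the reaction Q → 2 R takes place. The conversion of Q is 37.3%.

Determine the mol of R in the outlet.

Q reacted = 0.373 × 727.2 = 271.3 mol; ν_Q = −1, so ξ = 271.3/1 = 271.3 mol.
Outlet amounts (n = n₀ + ν ξ):
  Q: 727.2 − 1(271.3) = 456
  R: 0 + 2(271.3) = 542.5
  M: 1260 (inert)

543 mol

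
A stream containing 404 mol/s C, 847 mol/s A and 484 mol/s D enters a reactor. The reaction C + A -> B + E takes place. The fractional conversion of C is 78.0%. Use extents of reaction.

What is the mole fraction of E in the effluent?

0.182

C reacted = 0.78 × 404 = 315.1 mol/s; ν_C = −1, so ξ = 315.1/1 = 315.1 mol/s.
Outlet amounts (n = n₀ + ν ξ):
  C: 404 − 1(315.1) = 88.88
  A: 847 − 1(315.1) = 531.9
  B: 0 + 1(315.1) = 315.1
  E: 0 + 1(315.1) = 315.1
  D: 484 (inert)
Total out = 1735 mol/s; y_E = 315.1 / 1735 = 0.1816.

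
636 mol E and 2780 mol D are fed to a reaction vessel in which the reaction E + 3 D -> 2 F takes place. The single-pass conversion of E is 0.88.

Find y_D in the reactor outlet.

0.479

E reacted = 0.88 × 636 = 559.7 mol; ν_E = −1, so ξ = 559.7/1 = 559.7 mol.
Outlet amounts (n = n₀ + ν ξ):
  E: 636 − 1(559.7) = 76.32
  D: 2780 − 3(559.7) = 1101
  F: 0 + 2(559.7) = 1119
Total out = 2297 mol; y_D = 1101 / 2297 = 0.4794.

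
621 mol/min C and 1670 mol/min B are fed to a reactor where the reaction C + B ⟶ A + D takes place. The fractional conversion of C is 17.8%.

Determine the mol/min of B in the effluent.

C reacted = 0.178 × 621 = 110.5 mol/min; ν_C = −1, so ξ = 110.5/1 = 110.5 mol/min.
Outlet amounts (n = n₀ + ν ξ):
  C: 621 − 1(110.5) = 510.5
  B: 1670 − 1(110.5) = 1559
  A: 0 + 1(110.5) = 110.5
  D: 0 + 1(110.5) = 110.5

1560 mol/min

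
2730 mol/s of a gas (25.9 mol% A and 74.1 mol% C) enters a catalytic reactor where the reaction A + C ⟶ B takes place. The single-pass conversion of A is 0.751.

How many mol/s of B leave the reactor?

A reacted = 0.751 × 707.1 = 531 mol/s; ν_A = −1, so ξ = 531/1 = 531 mol/s.
Outlet amounts (n = n₀ + ν ξ):
  A: 707.1 − 1(531) = 176.1
  C: 2023 − 1(531) = 1492
  B: 0 + 1(531) = 531

531 mol/s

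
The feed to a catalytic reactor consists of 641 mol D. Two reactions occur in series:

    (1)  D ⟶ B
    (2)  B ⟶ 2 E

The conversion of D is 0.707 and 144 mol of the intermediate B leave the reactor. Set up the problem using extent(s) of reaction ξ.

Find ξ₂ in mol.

ξ₂ = 309 mol

Conversion of D: D consumed = 1ξ₁ = 0.707 × 641 → ξ₁ = 453.2 mol.
B balance: n_B = 0 + 1ξ₁ − 1ξ₂ = 144 → ξ₂ = (1·453.2 − 144)/1 = 309.2 mol.
Outlet amounts (n = n₀ + Σ ν·ξ):
  D: 641 − 1(453.2) = 187.8
  B: 0 + 1(453.2) − 1(309.2) = 144
  E: 0 + 2(309.2) = 618.4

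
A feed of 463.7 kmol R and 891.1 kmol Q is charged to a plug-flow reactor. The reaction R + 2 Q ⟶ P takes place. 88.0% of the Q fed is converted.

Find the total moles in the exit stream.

571 kmol

Q reacted = 0.88 × 891.1 = 784.2 kmol; ν_Q = −2, so ξ = 784.2/2 = 392.1 kmol.
Outlet amounts (n = n₀ + ν ξ):
  R: 463.7 − 1(392.1) = 71.62
  Q: 891.1 − 2(392.1) = 106.9
  P: 0 + 1(392.1) = 392.1
Total out = 71.62 + 106.9 + 392.1 = 570.6 kmol.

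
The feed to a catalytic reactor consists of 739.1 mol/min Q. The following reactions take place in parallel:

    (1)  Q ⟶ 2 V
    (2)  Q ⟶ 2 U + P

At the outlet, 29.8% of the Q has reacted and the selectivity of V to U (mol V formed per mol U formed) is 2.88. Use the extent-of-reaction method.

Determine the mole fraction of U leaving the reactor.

0.112

Conversion of Q: Q consumed = 0.298 × 739.1 = 220.3 mol/min = 1ξ₁ + 1ξ₂.
Selectivity: 2ξ₁ / (2ξ₂) = 2.88 → ξ₁ = 2.88 ξ₂.
Substitute: (1·2.88 + 1) ξ₂ = 220.3 → ξ₂ = 56.77 mol/min, ξ₁ = 163.5 mol/min.
Outlet amounts (n = n₀ + Σ ν·ξ):
  Q: 739.1 − 1(163.5) − 1(56.77) = 518.8
  V: 0 + 2(163.5) = 327
  U: 0 + 2(56.77) = 113.5
  P: 0 + 1(56.77) = 56.77
Total out = 1016 mol/min; y_U = 113.5 / 1016 = 0.1117.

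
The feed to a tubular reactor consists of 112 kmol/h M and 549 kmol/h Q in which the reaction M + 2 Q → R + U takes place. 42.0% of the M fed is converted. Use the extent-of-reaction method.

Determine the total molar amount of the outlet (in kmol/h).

M reacted = 0.42 × 112 = 47.04 kmol/h; ν_M = −1, so ξ = 47.04/1 = 47.04 kmol/h.
Outlet amounts (n = n₀ + ν ξ):
  M: 112 − 1(47.04) = 64.96
  Q: 549 − 2(47.04) = 454.9
  R: 0 + 1(47.04) = 47.04
  U: 0 + 1(47.04) = 47.04
Total out = 64.96 + 454.9 + 47.04 + 47.04 = 614 kmol/h.

614 kmol/h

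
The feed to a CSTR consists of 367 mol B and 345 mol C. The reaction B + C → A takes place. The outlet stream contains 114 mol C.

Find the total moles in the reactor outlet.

For C: n = n₀ − 1ξ → 114 = 345 − 1ξ, giving ξ = 231 mol.
Outlet amounts (n = n₀ + ν ξ):
  B: 367 − 1(231) = 136
  C: 345 − 1(231) = 114
  A: 0 + 1(231) = 231
Total out = 136 + 114 + 231 = 481 mol.

481 mol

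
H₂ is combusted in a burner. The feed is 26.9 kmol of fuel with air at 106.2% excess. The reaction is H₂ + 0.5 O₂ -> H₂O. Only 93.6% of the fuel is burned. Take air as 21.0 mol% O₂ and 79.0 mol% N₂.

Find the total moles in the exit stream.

Stoichiometric O₂ = 0.5 × 26.9 = 13.45 kmol; O₂ fed = 13.45 × 2.062 = 27.73 kmol.
N₂ fed = 27.73 × 79/21 = 104.3 kmol.
Fuel reacted = 0.936 × 26.9 → ξ = 25.18 kmol.
Outlet (n = n₀ + ν ξ):
  H₂: 26.9 − 1(25.18) = 1.722
  O₂: 27.73 − 0.5(25.18) = 15.14
  N₂: 104.3 (inert)
  H₂O: 0 + 1(25.18) = 25.18
Total out = 1.722 + 15.14 + 104.3 + 25.18 = 146.4 kmol.

146 kmol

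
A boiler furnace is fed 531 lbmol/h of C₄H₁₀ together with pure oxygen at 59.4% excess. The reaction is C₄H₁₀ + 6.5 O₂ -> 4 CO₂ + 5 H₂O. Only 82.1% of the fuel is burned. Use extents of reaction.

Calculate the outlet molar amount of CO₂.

1740 lbmol/h

Stoichiometric O₂ = 6.5 × 531 = 3452 lbmol/h; O₂ fed = 3452 × 1.594 = 5502 lbmol/h.
Fuel reacted = 0.821 × 531 → ξ = 436 lbmol/h.
Outlet (n = n₀ + ν ξ):
  C₄H₁₀: 531 − 1(436) = 95.05
  O₂: 5502 − 6.5(436) = 2668
  CO₂: 0 + 4(436) = 1744
  H₂O: 0 + 5(436) = 2180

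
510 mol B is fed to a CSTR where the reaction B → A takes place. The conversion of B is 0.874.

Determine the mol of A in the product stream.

B reacted = 0.874 × 510 = 445.7 mol; ν_B = −1, so ξ = 445.7/1 = 445.7 mol.
Outlet amounts (n = n₀ + ν ξ):
  B: 510 − 1(445.7) = 64.26
  A: 0 + 1(445.7) = 445.7

446 mol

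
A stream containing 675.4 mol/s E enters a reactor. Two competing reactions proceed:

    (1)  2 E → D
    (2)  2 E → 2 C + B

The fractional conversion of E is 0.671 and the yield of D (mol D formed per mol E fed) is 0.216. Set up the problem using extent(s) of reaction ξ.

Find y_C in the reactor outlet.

0.265

Yield of D: 1ξ₁ / 675.4 = 0.216 → ξ₁ = 145.9 mol/s.
Conversion of E: 2ξ₁ + 2ξ₂ = 0.671 × 675.4 = 453.2 → ξ₂ = 80.71 mol/s.
Outlet amounts (n = n₀ + Σ ν·ξ):
  E: 675.4 − 2(145.9) − 2(80.71) = 222.2
  D: 0 + 1(145.9) = 145.9
  C: 0 + 2(80.71) = 161.4
  B: 0 + 1(80.71) = 80.71
Total out = 610.2 mol/s; y_C = 161.4 / 610.2 = 0.2645.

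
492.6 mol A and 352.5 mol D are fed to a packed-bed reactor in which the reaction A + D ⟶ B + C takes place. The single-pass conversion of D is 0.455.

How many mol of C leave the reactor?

160 mol

D reacted = 0.455 × 352.5 = 160.4 mol; ν_D = −1, so ξ = 160.4/1 = 160.4 mol.
Outlet amounts (n = n₀ + ν ξ):
  A: 492.6 − 1(160.4) = 332.2
  D: 352.5 − 1(160.4) = 192.1
  B: 0 + 1(160.4) = 160.4
  C: 0 + 1(160.4) = 160.4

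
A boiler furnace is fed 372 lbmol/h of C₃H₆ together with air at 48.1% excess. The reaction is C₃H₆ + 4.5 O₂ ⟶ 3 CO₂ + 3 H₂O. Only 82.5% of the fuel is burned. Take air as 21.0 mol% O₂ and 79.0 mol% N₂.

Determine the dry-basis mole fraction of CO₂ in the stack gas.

0.0807

Stoichiometric O₂ = 4.5 × 372 = 1674 lbmol/h; O₂ fed = 1674 × 1.481 = 2479 lbmol/h.
N₂ fed = 2479 × 79/21 = 9326 lbmol/h.
Fuel reacted = 0.825 × 372 → ξ = 306.9 lbmol/h.
Outlet (n = n₀ + ν ξ):
  C₃H₆: 372 − 1(306.9) = 65.1
  O₂: 2479 − 4.5(306.9) = 1098
  N₂: 9326 (inert)
  CO₂: 0 + 3(306.9) = 920.7
  H₂O: 0 + 3(306.9) = 920.7
Dry total = 11410 lbmol/h; y_CO₂ (dry) = 920.7 / 11410 = 0.08069.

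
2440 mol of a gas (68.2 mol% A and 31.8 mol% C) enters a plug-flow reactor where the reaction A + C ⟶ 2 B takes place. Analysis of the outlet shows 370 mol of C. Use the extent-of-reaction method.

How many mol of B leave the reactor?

812 mol

For C: n = n₀ − 1ξ → 370 = 775.9 − 1ξ, giving ξ = 405.9 mol.
Outlet amounts (n = n₀ + ν ξ):
  A: 1664 − 1(405.9) = 1258
  C: 775.9 − 1(405.9) = 370
  B: 0 + 2(405.9) = 811.8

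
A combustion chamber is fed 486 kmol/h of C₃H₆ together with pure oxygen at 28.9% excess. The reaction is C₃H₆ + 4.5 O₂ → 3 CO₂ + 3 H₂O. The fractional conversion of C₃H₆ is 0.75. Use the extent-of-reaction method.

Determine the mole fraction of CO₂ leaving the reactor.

Stoichiometric O₂ = 4.5 × 486 = 2187 kmol/h; O₂ fed = 2187 × 1.289 = 2819 kmol/h.
Fuel reacted = 0.75 × 486 → ξ = 364.5 kmol/h.
Outlet (n = n₀ + ν ξ):
  C₃H₆: 486 − 1(364.5) = 121.5
  O₂: 2819 − 4.5(364.5) = 1179
  CO₂: 0 + 3(364.5) = 1094
  H₂O: 0 + 3(364.5) = 1094
Total out = 3487 kmol/h; y_CO₂ = 1094 / 3487 = 0.3136.

0.314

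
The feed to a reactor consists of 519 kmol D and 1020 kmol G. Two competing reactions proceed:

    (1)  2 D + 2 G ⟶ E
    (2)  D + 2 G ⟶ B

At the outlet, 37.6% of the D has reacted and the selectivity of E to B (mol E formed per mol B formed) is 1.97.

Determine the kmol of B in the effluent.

39.5 kmol

Conversion of D: D consumed = 0.376 × 519 = 195.1 kmol = 2ξ₁ + 1ξ₂.
Selectivity: 1ξ₁ / (1ξ₂) = 1.97 → ξ₁ = 1.97 ξ₂.
Substitute: (2·1.97 + 1) ξ₂ = 195.1 → ξ₂ = 39.5 kmol, ξ₁ = 77.82 kmol.
Outlet amounts (n = n₀ + Σ ν·ξ):
  D: 519 − 2(77.82) − 1(39.5) = 323.9
  G: 1020 − 2(77.82) − 2(39.5) = 785.4
  E: 0 + 1(77.82) = 77.82
  B: 0 + 1(39.5) = 39.5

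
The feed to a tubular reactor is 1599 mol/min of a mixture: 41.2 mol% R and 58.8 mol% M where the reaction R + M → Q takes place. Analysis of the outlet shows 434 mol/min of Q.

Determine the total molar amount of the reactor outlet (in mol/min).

1160 mol/min

For Q: n = n₀ + 1ξ → 434 = 0 + 1ξ, giving ξ = 434 mol/min.
Outlet amounts (n = n₀ + ν ξ):
  R: 658.8 − 1(434) = 224.8
  M: 940.2 − 1(434) = 506.2
  Q: 0 + 1(434) = 434
Total out = 224.8 + 506.2 + 434 = 1165 mol/min.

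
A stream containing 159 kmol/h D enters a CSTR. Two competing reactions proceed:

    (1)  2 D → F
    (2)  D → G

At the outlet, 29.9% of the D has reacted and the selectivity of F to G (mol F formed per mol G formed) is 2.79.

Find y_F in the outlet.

Conversion of D: D consumed = 0.299 × 159 = 47.54 kmol/h = 2ξ₁ + 1ξ₂.
Selectivity: 1ξ₁ / (1ξ₂) = 2.79 → ξ₁ = 2.79 ξ₂.
Substitute: (2·2.79 + 1) ξ₂ = 47.54 → ξ₂ = 7.225 kmol/h, ξ₁ = 20.16 kmol/h.
Outlet amounts (n = n₀ + Σ ν·ξ):
  D: 159 − 2(20.16) − 1(7.225) = 111.5
  F: 0 + 1(20.16) = 20.16
  G: 0 + 1(7.225) = 7.225
Total out = 138.8 kmol/h; y_F = 20.16 / 138.8 = 0.1452.

0.145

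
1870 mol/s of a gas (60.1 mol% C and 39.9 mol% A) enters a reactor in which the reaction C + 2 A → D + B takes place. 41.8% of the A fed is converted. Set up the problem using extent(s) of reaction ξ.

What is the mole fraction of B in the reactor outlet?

0.091

A reacted = 0.418 × 746.1 = 311.9 mol/s; ν_A = −2, so ξ = 311.9/2 = 155.9 mol/s.
Outlet amounts (n = n₀ + ν ξ):
  C: 1124 − 1(155.9) = 967.9
  A: 746.1 − 2(155.9) = 434.2
  D: 0 + 1(155.9) = 155.9
  B: 0 + 1(155.9) = 155.9
Total out = 1714 mol/s; y_B = 155.9 / 1714 = 0.09098.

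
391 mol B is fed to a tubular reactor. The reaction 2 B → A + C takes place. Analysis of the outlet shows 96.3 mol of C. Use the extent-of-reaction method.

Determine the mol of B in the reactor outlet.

198 mol

For C: n = n₀ + 1ξ → 96.3 = 0 + 1ξ, giving ξ = 96.3 mol.
Outlet amounts (n = n₀ + ν ξ):
  B: 391 − 2(96.3) = 198.4
  A: 0 + 1(96.3) = 96.3
  C: 0 + 1(96.3) = 96.3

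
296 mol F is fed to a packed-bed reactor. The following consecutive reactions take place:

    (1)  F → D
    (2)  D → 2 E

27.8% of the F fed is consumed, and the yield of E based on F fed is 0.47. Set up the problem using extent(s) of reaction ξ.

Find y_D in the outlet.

0.0348

Conversion of F: F consumed = 1ξ₁ = 0.278 × 296 → ξ₁ = 82.29 mol.
Yield of E: 2ξ₂ / 296 = 0.47 → ξ₂ = 69.56 mol.
Outlet amounts (n = n₀ + Σ ν·ξ):
  F: 296 − 1(82.29) = 213.7
  D: 0 + 1(82.29) − 1(69.56) = 12.73
  E: 0 + 2(69.56) = 139.1
Total out = 365.6 mol; y_D = 12.73 / 365.6 = 0.03482.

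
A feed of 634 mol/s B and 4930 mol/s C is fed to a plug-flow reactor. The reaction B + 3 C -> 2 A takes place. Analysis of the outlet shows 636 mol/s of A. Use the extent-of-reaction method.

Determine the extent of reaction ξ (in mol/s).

For A: n = n₀ + 2ξ → 636 = 0 + 2ξ, giving ξ = 318 mol/s.
Outlet amounts (n = n₀ + ν ξ):
  B: 634 − 1(318) = 316
  C: 4930 − 3(318) = 3976
  A: 0 + 2(318) = 636

ξ = 318 mol/s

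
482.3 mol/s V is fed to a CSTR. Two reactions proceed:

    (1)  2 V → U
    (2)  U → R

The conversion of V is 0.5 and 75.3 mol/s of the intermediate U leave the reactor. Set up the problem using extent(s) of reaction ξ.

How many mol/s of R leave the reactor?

Conversion of V: V consumed = 2ξ₁ = 0.5 × 482.3 → ξ₁ = 120.6 mol/s.
U balance: n_U = 0 + 1ξ₁ − 1ξ₂ = 75.3 → ξ₂ = (1·120.6 − 75.3)/1 = 45.28 mol/s.
Outlet amounts (n = n₀ + Σ ν·ξ):
  V: 482.3 − 2(120.6) = 241.2
  U: 0 + 1(120.6) − 1(45.28) = 75.3
  R: 0 + 1(45.28) = 45.28

45.3 mol/s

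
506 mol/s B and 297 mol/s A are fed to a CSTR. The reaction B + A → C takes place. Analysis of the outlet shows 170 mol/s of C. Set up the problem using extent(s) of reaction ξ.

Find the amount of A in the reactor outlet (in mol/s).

127 mol/s

For C: n = n₀ + 1ξ → 170 = 0 + 1ξ, giving ξ = 170 mol/s.
Outlet amounts (n = n₀ + ν ξ):
  B: 506 − 1(170) = 336
  A: 297 − 1(170) = 127
  C: 0 + 1(170) = 170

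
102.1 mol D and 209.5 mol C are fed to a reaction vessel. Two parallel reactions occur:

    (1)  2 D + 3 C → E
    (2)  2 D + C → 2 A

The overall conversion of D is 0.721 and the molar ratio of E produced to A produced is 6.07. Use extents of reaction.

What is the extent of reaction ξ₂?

ξ₂ = 2.8 mol

Conversion of D: D consumed = 0.721 × 102.1 = 73.61 mol = 2ξ₁ + 2ξ₂.
Selectivity: 1ξ₁ / (2ξ₂) = 6.07 → ξ₁ = 12.14 ξ₂.
Substitute: (2·12.14 + 2) ξ₂ = 73.61 → ξ₂ = 2.801 mol, ξ₁ = 34.01 mol.
Outlet amounts (n = n₀ + Σ ν·ξ):
  D: 102.1 − 2(34.01) − 2(2.801) = 28.49
  C: 209.5 − 3(34.01) − 1(2.801) = 104.7
  E: 0 + 1(34.01) = 34.01
  A: 0 + 2(2.801) = 5.602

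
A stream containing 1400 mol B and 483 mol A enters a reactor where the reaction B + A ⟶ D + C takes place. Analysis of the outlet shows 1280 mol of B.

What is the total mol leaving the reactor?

For B: n = n₀ − 1ξ → 1280 = 1400 − 1ξ, giving ξ = 120 mol.
Outlet amounts (n = n₀ + ν ξ):
  B: 1400 − 1(120) = 1280
  A: 483 − 1(120) = 363
  D: 0 + 1(120) = 120
  C: 0 + 1(120) = 120
Total out = 1280 + 363 + 120 + 120 = 1883 mol.

1880 mol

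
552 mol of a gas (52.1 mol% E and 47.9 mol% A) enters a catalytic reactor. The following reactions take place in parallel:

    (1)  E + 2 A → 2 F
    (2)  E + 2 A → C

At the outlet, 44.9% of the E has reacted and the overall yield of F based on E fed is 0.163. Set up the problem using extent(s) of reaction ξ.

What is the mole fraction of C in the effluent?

0.333

Yield of F: 2ξ₁ / 287.6 = 0.163 → ξ₁ = 23.44 mol.
Conversion of E: 1ξ₁ + 1ξ₂ = 0.449 × 287.6 = 129.1 → ξ₂ = 105.7 mol.
Outlet amounts (n = n₀ + Σ ν·ξ):
  E: 287.6 − 1(23.44) − 1(105.7) = 158.5
  A: 264.4 − 2(23.44) − 2(105.7) = 6.15
  F: 0 + 2(23.44) = 46.88
  C: 0 + 1(105.7) = 105.7
Total out = 317.2 mol; y_C = 105.7 / 317.2 = 0.3332.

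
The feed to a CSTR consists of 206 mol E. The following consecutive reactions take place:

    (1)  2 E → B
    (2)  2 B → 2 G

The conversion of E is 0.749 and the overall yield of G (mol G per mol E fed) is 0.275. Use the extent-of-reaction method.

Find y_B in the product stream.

0.159

Conversion of E: E consumed = 2ξ₁ = 0.749 × 206 → ξ₁ = 77.15 mol.
Yield of G: 2ξ₂ / 206 = 0.275 → ξ₂ = 28.33 mol.
Outlet amounts (n = n₀ + Σ ν·ξ):
  E: 206 − 2(77.15) = 51.71
  B: 0 + 1(77.15) − 2(28.33) = 20.5
  G: 0 + 2(28.33) = 56.65
Total out = 128.9 mol; y_B = 20.5 / 128.9 = 0.1591.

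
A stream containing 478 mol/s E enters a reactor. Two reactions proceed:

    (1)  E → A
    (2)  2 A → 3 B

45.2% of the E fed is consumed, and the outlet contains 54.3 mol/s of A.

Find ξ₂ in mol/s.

Conversion of E: E consumed = 1ξ₁ = 0.452 × 478 → ξ₁ = 216.1 mol/s.
A balance: n_A = 0 + 1ξ₁ − 2ξ₂ = 54.3 → ξ₂ = (1·216.1 − 54.3)/2 = 80.88 mol/s.
Outlet amounts (n = n₀ + Σ ν·ξ):
  E: 478 − 1(216.1) = 261.9
  A: 0 + 1(216.1) − 2(80.88) = 54.3
  B: 0 + 3(80.88) = 242.6

ξ₂ = 80.9 mol/s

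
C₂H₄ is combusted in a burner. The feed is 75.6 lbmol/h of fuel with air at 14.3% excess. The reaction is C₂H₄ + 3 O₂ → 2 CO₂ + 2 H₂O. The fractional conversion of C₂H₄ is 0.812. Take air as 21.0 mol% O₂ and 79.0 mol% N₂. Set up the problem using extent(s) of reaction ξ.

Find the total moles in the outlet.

1310 lbmol/h

Stoichiometric O₂ = 3 × 75.6 = 226.8 lbmol/h; O₂ fed = 226.8 × 1.143 = 259.2 lbmol/h.
N₂ fed = 259.2 × 79/21 = 975.2 lbmol/h.
Fuel reacted = 0.812 × 75.6 → ξ = 61.39 lbmol/h.
Outlet (n = n₀ + ν ξ):
  C₂H₄: 75.6 − 1(61.39) = 14.21
  O₂: 259.2 − 3(61.39) = 75.07
  N₂: 975.2 (inert)
  CO₂: 0 + 2(61.39) = 122.8
  H₂O: 0 + 2(61.39) = 122.8
Total out = 14.21 + 75.07 + 975.2 + 122.8 + 122.8 = 1310 lbmol/h.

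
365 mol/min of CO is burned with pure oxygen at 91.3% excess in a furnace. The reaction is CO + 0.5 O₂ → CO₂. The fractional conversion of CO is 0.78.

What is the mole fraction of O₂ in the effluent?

Stoichiometric O₂ = 0.5 × 365 = 182.5 mol/min; O₂ fed = 182.5 × 1.913 = 349.1 mol/min.
Fuel reacted = 0.78 × 365 → ξ = 284.7 mol/min.
Outlet (n = n₀ + ν ξ):
  CO: 365 − 1(284.7) = 80.3
  O₂: 349.1 − 0.5(284.7) = 206.8
  CO₂: 0 + 1(284.7) = 284.7
Total out = 571.8 mol/min; y_O₂ = 206.8 / 571.8 = 0.3616.

0.362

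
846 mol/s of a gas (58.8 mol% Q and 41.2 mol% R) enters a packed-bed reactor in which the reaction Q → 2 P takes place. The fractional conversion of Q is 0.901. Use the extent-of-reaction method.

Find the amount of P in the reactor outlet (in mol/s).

Q reacted = 0.901 × 497.4 = 448.2 mol/s; ν_Q = −1, so ξ = 448.2/1 = 448.2 mol/s.
Outlet amounts (n = n₀ + ν ξ):
  Q: 497.4 − 1(448.2) = 49.25
  P: 0 + 2(448.2) = 896.4
  R: 348.6 (inert)

896 mol/s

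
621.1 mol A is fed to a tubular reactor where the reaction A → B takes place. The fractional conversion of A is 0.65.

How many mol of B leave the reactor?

A reacted = 0.65 × 621.1 = 403.7 mol; ν_A = −1, so ξ = 403.7/1 = 403.7 mol.
Outlet amounts (n = n₀ + ν ξ):
  A: 621.1 − 1(403.7) = 217.4
  B: 0 + 1(403.7) = 403.7

404 mol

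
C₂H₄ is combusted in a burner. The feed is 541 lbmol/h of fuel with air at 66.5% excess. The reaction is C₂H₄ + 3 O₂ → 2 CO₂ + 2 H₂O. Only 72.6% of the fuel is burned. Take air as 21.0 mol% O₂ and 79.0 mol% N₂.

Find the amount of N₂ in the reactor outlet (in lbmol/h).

10200 lbmol/h

Stoichiometric O₂ = 3 × 541 = 1623 lbmol/h; O₂ fed = 1623 × 1.665 = 2702 lbmol/h.
N₂ fed = 2702 × 79/21 = 10170 lbmol/h.
Fuel reacted = 0.726 × 541 → ξ = 392.8 lbmol/h.
Outlet (n = n₀ + ν ξ):
  C₂H₄: 541 − 1(392.8) = 148.2
  O₂: 2702 − 3(392.8) = 1524
  N₂: 10170 (inert)
  CO₂: 0 + 2(392.8) = 785.5
  H₂O: 0 + 2(392.8) = 785.5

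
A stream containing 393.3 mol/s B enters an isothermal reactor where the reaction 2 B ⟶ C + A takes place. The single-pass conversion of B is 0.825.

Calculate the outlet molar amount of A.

162 mol/s

B reacted = 0.825 × 393.3 = 324.5 mol/s; ν_B = −2, so ξ = 324.5/2 = 162.2 mol/s.
Outlet amounts (n = n₀ + ν ξ):
  B: 393.3 − 2(162.2) = 68.83
  C: 0 + 1(162.2) = 162.2
  A: 0 + 1(162.2) = 162.2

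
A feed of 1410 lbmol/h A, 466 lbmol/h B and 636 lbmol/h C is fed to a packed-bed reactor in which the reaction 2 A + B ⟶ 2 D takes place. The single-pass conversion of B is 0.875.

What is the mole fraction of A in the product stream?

0.283

B reacted = 0.875 × 466 = 407.8 lbmol/h; ν_B = −1, so ξ = 407.8/1 = 407.8 lbmol/h.
Outlet amounts (n = n₀ + ν ξ):
  A: 1410 − 2(407.8) = 594.5
  B: 466 − 1(407.8) = 58.25
  D: 0 + 2(407.8) = 815.5
  C: 636 (inert)
Total out = 2104 lbmol/h; y_A = 594.5 / 2104 = 0.2825.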